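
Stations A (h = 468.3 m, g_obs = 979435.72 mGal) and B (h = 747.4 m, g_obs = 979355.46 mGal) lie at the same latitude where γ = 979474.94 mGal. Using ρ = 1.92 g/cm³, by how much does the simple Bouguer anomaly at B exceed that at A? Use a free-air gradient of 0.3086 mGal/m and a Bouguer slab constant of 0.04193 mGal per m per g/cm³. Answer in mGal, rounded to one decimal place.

-16.6

Δg_SB(A) = 979435.72 − 979474.94 + 0.3086×468.3 − 0.04193×1.92×468.3 = 67.60 mGal
Δg_SB(B) = 979355.46 − 979474.94 + 0.3086×747.4 − 0.04193×1.92×747.4 = 51.00 mGal
Difference = 51.00 − (67.60) = -16.60 mGal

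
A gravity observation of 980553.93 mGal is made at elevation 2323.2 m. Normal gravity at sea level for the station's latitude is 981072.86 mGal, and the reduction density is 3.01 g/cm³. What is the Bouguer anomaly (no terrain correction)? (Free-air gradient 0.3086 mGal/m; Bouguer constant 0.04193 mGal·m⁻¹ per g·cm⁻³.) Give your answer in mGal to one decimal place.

Free-air correction = 0.3086 × 2323.2 = 716.94 mGal
Free-air anomaly = 980553.93 − 981072.86 + (716.94) = 198.01 mGal
Bouguer slab correction = 0.04193 × 3.01 × 2323.2 = 293.21 mGal
Simple Bouguer anomaly = 198.01 − (293.21) = -95.20 mGal

-95.2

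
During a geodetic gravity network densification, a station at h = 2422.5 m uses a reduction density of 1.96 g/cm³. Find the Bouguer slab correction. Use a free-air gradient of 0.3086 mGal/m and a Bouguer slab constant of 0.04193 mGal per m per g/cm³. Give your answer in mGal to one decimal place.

Bouguer slab correction = 0.04193 × 1.96 × 2422.5 = 199.1 mGal

199.1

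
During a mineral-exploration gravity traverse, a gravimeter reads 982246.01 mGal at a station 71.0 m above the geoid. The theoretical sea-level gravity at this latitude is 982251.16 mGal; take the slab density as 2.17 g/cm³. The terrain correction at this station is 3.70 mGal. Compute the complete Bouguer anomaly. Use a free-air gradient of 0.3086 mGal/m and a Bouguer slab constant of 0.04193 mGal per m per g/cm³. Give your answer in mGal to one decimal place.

14.0

Free-air correction = 0.3086 × 71.0 = 21.91 mGal
Free-air anomaly = 982246.01 − 982251.16 + (21.91) = 16.76 mGal
Bouguer slab correction = 0.04193 × 2.17 × 71.0 = 6.46 mGal
Simple Bouguer anomaly = 16.76 − (6.46) = 10.30 mGal
Complete Bouguer anomaly = 10.30 + 3.70 = 14.00 mGal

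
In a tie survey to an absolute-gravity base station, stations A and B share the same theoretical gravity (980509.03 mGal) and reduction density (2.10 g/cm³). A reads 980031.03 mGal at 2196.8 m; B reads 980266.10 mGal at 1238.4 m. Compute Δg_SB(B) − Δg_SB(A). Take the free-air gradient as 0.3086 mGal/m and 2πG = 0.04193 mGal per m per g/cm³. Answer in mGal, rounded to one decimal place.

23.7

Δg_SB(A) = 980031.03 − 980509.03 + 0.3086×2196.8 − 0.04193×2.10×2196.8 = 6.50 mGal
Δg_SB(B) = 980266.10 − 980509.03 + 0.3086×1238.4 − 0.04193×2.10×1238.4 = 30.20 mGal
Difference = 30.20 − (6.50) = 23.70 mGal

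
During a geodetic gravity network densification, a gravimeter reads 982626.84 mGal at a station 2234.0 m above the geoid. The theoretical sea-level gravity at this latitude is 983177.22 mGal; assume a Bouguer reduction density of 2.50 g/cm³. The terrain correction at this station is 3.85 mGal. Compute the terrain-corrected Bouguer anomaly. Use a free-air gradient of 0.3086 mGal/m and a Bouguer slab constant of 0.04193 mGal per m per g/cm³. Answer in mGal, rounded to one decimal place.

-91.3

Free-air correction = 0.3086 × 2234.0 = 689.41 mGal
Free-air anomaly = 982626.84 − 983177.22 + (689.41) = 139.03 mGal
Bouguer slab correction = 0.04193 × 2.50 × 2234.0 = 234.18 mGal
Simple Bouguer anomaly = 139.03 − (234.18) = -95.15 mGal
Complete Bouguer anomaly = -95.15 + 3.85 = -91.30 mGal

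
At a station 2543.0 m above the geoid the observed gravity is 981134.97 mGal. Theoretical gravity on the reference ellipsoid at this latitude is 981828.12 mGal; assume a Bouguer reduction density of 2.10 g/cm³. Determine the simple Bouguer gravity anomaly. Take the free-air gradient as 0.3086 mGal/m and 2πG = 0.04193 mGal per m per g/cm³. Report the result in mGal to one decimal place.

-132.3

Free-air correction = 0.3086 × 2543.0 = 784.77 mGal
Free-air anomaly = 981134.97 − 981828.12 + (784.77) = 91.62 mGal
Bouguer slab correction = 0.04193 × 2.10 × 2543.0 = 223.92 mGal
Simple Bouguer anomaly = 91.62 − (223.92) = -132.30 mGal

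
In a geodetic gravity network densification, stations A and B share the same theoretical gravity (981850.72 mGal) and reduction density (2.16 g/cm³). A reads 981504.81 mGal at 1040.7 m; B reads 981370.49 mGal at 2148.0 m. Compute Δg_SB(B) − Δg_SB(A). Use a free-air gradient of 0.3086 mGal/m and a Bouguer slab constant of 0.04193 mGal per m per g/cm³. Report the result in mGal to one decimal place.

Δg_SB(A) = 981504.81 − 981850.72 + 0.3086×1040.7 − 0.04193×2.16×1040.7 = -119.00 mGal
Δg_SB(B) = 981370.49 − 981850.72 + 0.3086×2148.0 − 0.04193×2.16×2148.0 = -11.90 mGal
Difference = -11.90 − (-119.00) = 107.10 mGal

107.1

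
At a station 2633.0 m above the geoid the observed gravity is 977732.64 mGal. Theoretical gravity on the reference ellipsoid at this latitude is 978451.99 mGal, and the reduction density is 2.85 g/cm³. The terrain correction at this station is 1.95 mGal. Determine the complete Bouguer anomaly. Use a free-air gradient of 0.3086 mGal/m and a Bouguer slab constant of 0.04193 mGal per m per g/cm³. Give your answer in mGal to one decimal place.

-219.5

Free-air correction = 0.3086 × 2633.0 = 812.54 mGal
Free-air anomaly = 977732.64 − 978451.99 + (812.54) = 93.19 mGal
Bouguer slab correction = 0.04193 × 2.85 × 2633.0 = 314.64 mGal
Simple Bouguer anomaly = 93.19 − (314.64) = -221.45 mGal
Complete Bouguer anomaly = -221.45 + 1.95 = -219.50 mGal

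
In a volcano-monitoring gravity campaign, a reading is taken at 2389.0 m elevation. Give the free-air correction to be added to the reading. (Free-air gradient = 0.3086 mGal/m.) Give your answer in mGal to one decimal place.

Free-air correction = 0.3086 × 2389.0 = 737.2 mGal

737.2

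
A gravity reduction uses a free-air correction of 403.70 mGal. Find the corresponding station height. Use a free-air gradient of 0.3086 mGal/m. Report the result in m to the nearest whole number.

1308

h = 403.70 / 0.3086 = 1308.17 m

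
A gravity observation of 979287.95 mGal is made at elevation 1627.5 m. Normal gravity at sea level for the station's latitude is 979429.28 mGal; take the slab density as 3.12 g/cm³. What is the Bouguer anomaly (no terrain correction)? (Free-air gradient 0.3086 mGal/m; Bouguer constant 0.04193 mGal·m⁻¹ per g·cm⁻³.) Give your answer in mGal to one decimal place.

Free-air correction = 0.3086 × 1627.5 = 502.25 mGal
Free-air anomaly = 979287.95 − 979429.28 + (502.25) = 360.92 mGal
Bouguer slab correction = 0.04193 × 3.12 × 1627.5 = 212.91 mGal
Simple Bouguer anomaly = 360.92 − (212.91) = 148.01 mGal

148.0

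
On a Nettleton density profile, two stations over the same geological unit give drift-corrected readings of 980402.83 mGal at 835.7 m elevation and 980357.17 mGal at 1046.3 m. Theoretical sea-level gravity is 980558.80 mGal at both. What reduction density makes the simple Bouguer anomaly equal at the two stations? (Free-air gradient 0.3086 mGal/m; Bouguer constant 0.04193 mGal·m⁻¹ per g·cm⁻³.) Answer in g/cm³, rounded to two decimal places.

2.19

Δg_obs = 980357.17 − 980402.83 = -45.66 mGal over Δh = 1046.3 − 835.7 = 210.6 m
Equal Bouguer anomalies ⇒ Δg_obs + (0.3086 − 0.04193ρ)·Δh = 0
0.3086 − 0.04193ρ = −Δg_obs/Δh = 0.21681
ρ = (0.3086 − 0.21681) / 0.04193 = 2.19 g/cm³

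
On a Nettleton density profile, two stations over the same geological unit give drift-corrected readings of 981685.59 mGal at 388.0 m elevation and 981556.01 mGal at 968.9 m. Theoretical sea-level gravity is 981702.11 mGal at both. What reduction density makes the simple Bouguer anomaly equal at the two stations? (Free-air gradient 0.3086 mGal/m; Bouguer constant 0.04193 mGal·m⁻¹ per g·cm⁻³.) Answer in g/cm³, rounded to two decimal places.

Δg_obs = 981556.01 − 981685.59 = -129.58 mGal over Δh = 968.9 − 388.0 = 580.9 m
Equal Bouguer anomalies ⇒ Δg_obs + (0.3086 − 0.04193ρ)·Δh = 0
0.3086 − 0.04193ρ = −Δg_obs/Δh = 0.22307
ρ = (0.3086 − 0.22307) / 0.04193 = 2.04 g/cm³

2.04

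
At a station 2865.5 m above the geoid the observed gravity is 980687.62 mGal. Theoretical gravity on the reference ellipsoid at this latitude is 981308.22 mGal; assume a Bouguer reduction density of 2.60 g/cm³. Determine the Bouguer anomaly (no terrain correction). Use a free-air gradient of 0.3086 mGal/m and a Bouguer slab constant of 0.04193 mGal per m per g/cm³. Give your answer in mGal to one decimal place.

Free-air correction = 0.3086 × 2865.5 = 884.29 mGal
Free-air anomaly = 980687.62 − 981308.22 + (884.29) = 263.69 mGal
Bouguer slab correction = 0.04193 × 2.60 × 2865.5 = 312.39 mGal
Simple Bouguer anomaly = 263.69 − (312.39) = -48.70 mGal

-48.7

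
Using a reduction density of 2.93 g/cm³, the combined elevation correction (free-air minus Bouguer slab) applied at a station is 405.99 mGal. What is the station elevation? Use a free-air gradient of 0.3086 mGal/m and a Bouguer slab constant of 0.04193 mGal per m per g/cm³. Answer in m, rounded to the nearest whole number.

2186

Combined gradient = 0.3086 − 0.04193 × 2.93 = 0.1857451 mGal/m
h = 405.99 / 0.1857451 = 2185.74 m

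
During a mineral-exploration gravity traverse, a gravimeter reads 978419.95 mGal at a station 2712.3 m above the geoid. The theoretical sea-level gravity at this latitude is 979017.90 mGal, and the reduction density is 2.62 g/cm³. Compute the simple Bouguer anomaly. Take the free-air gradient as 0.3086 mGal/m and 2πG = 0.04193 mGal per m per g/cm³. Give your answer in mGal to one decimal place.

Free-air correction = 0.3086 × 2712.3 = 837.02 mGal
Free-air anomaly = 978419.95 − 979017.90 + (837.02) = 239.07 mGal
Bouguer slab correction = 0.04193 × 2.62 × 2712.3 = 297.96 mGal
Simple Bouguer anomaly = 239.07 − (297.96) = -58.89 mGal

-58.9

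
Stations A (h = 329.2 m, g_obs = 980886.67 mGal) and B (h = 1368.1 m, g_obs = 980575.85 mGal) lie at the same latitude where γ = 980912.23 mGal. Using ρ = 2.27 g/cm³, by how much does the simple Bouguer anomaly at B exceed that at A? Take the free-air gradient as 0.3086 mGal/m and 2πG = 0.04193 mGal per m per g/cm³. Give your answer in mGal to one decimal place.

Δg_SB(A) = 980886.67 − 980912.23 + 0.3086×329.2 − 0.04193×2.27×329.2 = 44.70 mGal
Δg_SB(B) = 980575.85 − 980912.23 + 0.3086×1368.1 − 0.04193×2.27×1368.1 = -44.40 mGal
Difference = -44.40 − (44.70) = -89.10 mGal

-89.1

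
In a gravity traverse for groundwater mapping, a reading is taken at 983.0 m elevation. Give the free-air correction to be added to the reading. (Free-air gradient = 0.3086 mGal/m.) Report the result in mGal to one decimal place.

Free-air correction = 0.3086 × 983.0 = 303.4 mGal

303.4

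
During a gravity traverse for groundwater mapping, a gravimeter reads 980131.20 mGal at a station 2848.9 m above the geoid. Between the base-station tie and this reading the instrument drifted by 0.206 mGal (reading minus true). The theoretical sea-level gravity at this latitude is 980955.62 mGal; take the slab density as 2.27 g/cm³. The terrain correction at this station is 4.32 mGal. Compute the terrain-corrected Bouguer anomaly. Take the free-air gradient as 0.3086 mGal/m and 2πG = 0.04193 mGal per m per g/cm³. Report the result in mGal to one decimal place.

Drift-corrected reading = 980131.20 − (0.206) = 980130.994 mGal
Free-air correction = 0.3086 × 2848.9 = 879.17 mGal
Free-air anomaly = 980130.994 − 980955.62 + (879.17) = 54.544 mGal
Bouguer slab correction = 0.04193 × 2.27 × 2848.9 = 271.16 mGal
Simple Bouguer anomaly = 54.544 − (271.16) = -216.616 mGal
Complete Bouguer anomaly = -216.616 + 4.32 = -212.296 mGal

-212.3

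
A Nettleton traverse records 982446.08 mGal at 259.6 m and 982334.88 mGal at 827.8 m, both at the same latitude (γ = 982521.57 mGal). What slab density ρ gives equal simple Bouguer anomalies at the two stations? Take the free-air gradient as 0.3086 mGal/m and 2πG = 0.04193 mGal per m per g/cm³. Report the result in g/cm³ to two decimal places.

2.69

Δg_obs = 982334.88 − 982446.08 = -111.20 mGal over Δh = 827.8 − 259.6 = 568.2 m
Equal Bouguer anomalies ⇒ Δg_obs + (0.3086 − 0.04193ρ)·Δh = 0
0.3086 − 0.04193ρ = −Δg_obs/Δh = 0.19571
ρ = (0.3086 − 0.19571) / 0.04193 = 2.69 g/cm³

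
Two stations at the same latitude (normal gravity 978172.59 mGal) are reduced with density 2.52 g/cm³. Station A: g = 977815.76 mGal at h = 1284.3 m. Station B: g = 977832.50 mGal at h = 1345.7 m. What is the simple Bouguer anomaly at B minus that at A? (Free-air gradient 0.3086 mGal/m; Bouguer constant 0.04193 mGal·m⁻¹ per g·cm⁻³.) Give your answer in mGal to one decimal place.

29.2

Δg_SB(A) = 977815.76 − 978172.59 + 0.3086×1284.3 − 0.04193×2.52×1284.3 = -96.20 mGal
Δg_SB(B) = 977832.50 − 978172.59 + 0.3086×1345.7 − 0.04193×2.52×1345.7 = -67.00 mGal
Difference = -67.00 − (-96.20) = 29.20 mGal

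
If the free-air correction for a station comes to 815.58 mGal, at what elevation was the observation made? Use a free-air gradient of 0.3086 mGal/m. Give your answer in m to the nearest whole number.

2643

h = 815.58 / 0.3086 = 2642.84 m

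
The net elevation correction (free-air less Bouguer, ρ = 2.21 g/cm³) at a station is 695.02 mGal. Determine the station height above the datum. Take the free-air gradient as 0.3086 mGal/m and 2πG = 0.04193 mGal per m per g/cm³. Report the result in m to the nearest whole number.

Combined gradient = 0.3086 − 0.04193 × 2.21 = 0.2159347 mGal/m
h = 695.02 / 0.2159347 = 3218.66 m

3219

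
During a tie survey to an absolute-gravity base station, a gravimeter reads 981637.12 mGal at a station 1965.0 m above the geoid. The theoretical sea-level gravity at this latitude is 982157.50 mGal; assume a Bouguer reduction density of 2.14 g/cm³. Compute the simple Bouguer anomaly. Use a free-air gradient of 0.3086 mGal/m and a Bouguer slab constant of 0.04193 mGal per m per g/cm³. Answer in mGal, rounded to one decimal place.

-90.3

Free-air correction = 0.3086 × 1965.0 = 606.40 mGal
Free-air anomaly = 981637.12 − 982157.50 + (606.40) = 86.02 mGal
Bouguer slab correction = 0.04193 × 2.14 × 1965.0 = 176.32 mGal
Simple Bouguer anomaly = 86.02 − (176.32) = -90.30 mGal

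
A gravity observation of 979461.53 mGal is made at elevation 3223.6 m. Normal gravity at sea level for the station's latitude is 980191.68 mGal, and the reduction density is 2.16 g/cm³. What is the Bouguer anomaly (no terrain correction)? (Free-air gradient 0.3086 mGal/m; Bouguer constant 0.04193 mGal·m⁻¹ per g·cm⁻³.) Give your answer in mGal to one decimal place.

Free-air correction = 0.3086 × 3223.6 = 994.80 mGal
Free-air anomaly = 979461.53 − 980191.68 + (994.80) = 264.65 mGal
Bouguer slab correction = 0.04193 × 2.16 × 3223.6 = 291.96 mGal
Simple Bouguer anomaly = 264.65 − (291.96) = -27.31 mGal

-27.3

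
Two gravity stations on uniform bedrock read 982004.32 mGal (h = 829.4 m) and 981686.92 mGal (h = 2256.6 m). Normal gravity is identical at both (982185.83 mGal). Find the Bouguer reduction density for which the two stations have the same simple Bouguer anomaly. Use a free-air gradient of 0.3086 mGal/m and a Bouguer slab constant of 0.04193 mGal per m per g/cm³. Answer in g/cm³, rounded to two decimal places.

2.06

Δg_obs = 981686.92 − 982004.32 = -317.40 mGal over Δh = 2256.6 − 829.4 = 1427.2 m
Equal Bouguer anomalies ⇒ Δg_obs + (0.3086 − 0.04193ρ)·Δh = 0
0.3086 − 0.04193ρ = −Δg_obs/Δh = 0.22239
ρ = (0.3086 − 0.22239) / 0.04193 = 2.06 g/cm³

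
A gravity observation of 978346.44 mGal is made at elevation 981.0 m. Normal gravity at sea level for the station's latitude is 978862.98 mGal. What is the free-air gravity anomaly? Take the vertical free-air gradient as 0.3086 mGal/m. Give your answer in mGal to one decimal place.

-213.8

Free-air correction = 0.3086 × 981.0 = 302.74 mGal
Free-air anomaly = 978346.44 − 978862.98 + (302.74) = -213.80 mGal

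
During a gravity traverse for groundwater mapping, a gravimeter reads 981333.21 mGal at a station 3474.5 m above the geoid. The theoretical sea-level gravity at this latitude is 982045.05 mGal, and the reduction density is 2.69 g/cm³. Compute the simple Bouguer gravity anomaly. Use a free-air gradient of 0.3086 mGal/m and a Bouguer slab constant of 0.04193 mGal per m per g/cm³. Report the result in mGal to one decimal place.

Free-air correction = 0.3086 × 3474.5 = 1072.23 mGal
Free-air anomaly = 981333.21 − 982045.05 + (1072.23) = 360.39 mGal
Bouguer slab correction = 0.04193 × 2.69 × 3474.5 = 391.89 mGal
Simple Bouguer anomaly = 360.39 − (391.89) = -31.50 mGal

-31.5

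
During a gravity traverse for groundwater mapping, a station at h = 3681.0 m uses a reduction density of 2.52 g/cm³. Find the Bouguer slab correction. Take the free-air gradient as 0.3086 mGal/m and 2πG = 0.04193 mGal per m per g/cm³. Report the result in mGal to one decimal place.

388.9

Bouguer slab correction = 0.04193 × 2.52 × 3681.0 = 388.9 mGal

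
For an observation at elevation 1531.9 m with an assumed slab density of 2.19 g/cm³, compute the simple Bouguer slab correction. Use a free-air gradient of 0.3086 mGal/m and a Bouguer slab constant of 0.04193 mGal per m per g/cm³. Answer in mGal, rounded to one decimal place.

Bouguer slab correction = 0.04193 × 2.19 × 1531.9 = 140.7 mGal

140.7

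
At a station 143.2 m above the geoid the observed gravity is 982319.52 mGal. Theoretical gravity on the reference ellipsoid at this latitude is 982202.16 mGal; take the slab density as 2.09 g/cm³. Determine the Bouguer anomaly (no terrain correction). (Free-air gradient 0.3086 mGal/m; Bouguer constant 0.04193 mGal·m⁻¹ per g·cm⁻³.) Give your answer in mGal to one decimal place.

Free-air correction = 0.3086 × 143.2 = 44.19 mGal
Free-air anomaly = 982319.52 − 982202.16 + (44.19) = 161.55 mGal
Bouguer slab correction = 0.04193 × 2.09 × 143.2 = 12.55 mGal
Simple Bouguer anomaly = 161.55 − (12.55) = 149.00 mGal

149.0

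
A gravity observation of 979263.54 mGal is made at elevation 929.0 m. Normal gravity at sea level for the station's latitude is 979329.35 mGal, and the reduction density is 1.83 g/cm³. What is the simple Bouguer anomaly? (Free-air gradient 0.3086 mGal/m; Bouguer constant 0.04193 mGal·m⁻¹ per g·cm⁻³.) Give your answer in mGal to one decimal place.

149.6

Free-air correction = 0.3086 × 929.0 = 286.69 mGal
Free-air anomaly = 979263.54 − 979329.35 + (286.69) = 220.88 mGal
Bouguer slab correction = 0.04193 × 1.83 × 929.0 = 71.28 mGal
Simple Bouguer anomaly = 220.88 − (71.28) = 149.60 mGal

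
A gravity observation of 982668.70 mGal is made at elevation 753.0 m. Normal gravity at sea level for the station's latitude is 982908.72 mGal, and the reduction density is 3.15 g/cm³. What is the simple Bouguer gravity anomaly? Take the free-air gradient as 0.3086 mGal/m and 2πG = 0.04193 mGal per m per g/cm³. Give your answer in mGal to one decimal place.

Free-air correction = 0.3086 × 753.0 = 232.38 mGal
Free-air anomaly = 982668.70 − 982908.72 + (232.38) = -7.64 mGal
Bouguer slab correction = 0.04193 × 3.15 × 753.0 = 99.46 mGal
Simple Bouguer anomaly = -7.64 − (99.46) = -107.10 mGal

-107.1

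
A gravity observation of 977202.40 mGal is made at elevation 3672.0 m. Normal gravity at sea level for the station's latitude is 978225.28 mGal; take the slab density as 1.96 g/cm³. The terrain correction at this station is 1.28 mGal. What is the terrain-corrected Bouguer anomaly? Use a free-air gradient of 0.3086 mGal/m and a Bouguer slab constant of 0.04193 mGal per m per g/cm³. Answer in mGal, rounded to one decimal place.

-190.2

Free-air correction = 0.3086 × 3672.0 = 1133.18 mGal
Free-air anomaly = 977202.40 − 978225.28 + (1133.18) = 110.30 mGal
Bouguer slab correction = 0.04193 × 1.96 × 3672.0 = 301.78 mGal
Simple Bouguer anomaly = 110.30 − (301.78) = -191.48 mGal
Complete Bouguer anomaly = -191.48 + 1.28 = -190.20 mGal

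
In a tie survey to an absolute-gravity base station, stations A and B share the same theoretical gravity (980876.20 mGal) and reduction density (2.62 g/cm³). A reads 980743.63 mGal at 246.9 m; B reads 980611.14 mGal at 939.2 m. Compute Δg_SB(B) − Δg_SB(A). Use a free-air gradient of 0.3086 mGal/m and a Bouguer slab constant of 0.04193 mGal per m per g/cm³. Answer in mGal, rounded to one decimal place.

5.1

Δg_SB(A) = 980743.63 − 980876.20 + 0.3086×246.9 − 0.04193×2.62×246.9 = -83.50 mGal
Δg_SB(B) = 980611.14 − 980876.20 + 0.3086×939.2 − 0.04193×2.62×939.2 = -78.40 mGal
Difference = -78.40 − (-83.50) = 5.10 mGal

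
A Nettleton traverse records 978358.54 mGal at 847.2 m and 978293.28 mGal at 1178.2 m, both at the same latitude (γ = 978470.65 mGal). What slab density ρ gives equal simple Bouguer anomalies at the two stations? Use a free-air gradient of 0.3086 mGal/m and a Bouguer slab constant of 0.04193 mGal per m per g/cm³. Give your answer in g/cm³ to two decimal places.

Δg_obs = 978293.28 − 978358.54 = -65.26 mGal over Δh = 1178.2 − 847.2 = 331.0 m
Equal Bouguer anomalies ⇒ Δg_obs + (0.3086 − 0.04193ρ)·Δh = 0
0.3086 − 0.04193ρ = −Δg_obs/Δh = 0.19716
ρ = (0.3086 − 0.19716) / 0.04193 = 2.66 g/cm³

2.66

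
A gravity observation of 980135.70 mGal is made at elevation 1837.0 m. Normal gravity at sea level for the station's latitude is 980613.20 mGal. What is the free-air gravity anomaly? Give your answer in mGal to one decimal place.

89.4

Free-air correction = 0.3086 × 1837.0 = 566.90 mGal
Free-air anomaly = 980135.70 − 980613.20 + (566.90) = 89.40 mGal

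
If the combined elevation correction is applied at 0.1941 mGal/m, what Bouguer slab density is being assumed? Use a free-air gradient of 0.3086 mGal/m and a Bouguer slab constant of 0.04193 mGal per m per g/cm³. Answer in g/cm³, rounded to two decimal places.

0.1941 = 0.3086 − 0.04193 × ρ
ρ = (0.3086 − 0.1941) / 0.04193 = 2.73 g/cm³

2.73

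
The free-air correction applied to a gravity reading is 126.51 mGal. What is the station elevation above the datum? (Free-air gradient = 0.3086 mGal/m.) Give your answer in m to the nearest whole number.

h = 126.51 / 0.3086 = 409.95 m

410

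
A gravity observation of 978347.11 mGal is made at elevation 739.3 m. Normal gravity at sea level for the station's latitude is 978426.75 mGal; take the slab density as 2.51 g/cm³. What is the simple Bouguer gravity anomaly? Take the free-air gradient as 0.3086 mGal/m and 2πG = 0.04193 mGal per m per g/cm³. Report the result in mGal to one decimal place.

70.7

Free-air correction = 0.3086 × 739.3 = 228.15 mGal
Free-air anomaly = 978347.11 − 978426.75 + (228.15) = 148.51 mGal
Bouguer slab correction = 0.04193 × 2.51 × 739.3 = 77.81 mGal
Simple Bouguer anomaly = 148.51 − (77.81) = 70.70 mGal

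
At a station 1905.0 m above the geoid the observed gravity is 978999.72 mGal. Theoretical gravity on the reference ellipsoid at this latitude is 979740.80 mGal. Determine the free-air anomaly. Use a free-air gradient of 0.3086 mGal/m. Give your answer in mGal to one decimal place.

-153.2

Free-air correction = 0.3086 × 1905.0 = 587.88 mGal
Free-air anomaly = 978999.72 − 979740.80 + (587.88) = -153.20 mGal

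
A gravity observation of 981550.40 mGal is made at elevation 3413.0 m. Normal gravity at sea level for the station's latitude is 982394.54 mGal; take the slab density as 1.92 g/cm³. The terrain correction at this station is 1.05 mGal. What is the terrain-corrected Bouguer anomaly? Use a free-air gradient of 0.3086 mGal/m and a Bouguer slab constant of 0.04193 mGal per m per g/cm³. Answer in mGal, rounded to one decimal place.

Free-air correction = 0.3086 × 3413.0 = 1053.25 mGal
Free-air anomaly = 981550.40 − 982394.54 + (1053.25) = 209.11 mGal
Bouguer slab correction = 0.04193 × 1.92 × 3413.0 = 274.77 mGal
Simple Bouguer anomaly = 209.11 − (274.77) = -65.66 mGal
Complete Bouguer anomaly = -65.66 + 1.05 = -64.61 mGal

-64.6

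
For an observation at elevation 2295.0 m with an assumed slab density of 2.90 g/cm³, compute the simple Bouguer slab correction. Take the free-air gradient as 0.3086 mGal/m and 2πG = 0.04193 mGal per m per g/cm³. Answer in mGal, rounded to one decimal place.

Bouguer slab correction = 0.04193 × 2.90 × 2295.0 = 279.1 mGal

279.1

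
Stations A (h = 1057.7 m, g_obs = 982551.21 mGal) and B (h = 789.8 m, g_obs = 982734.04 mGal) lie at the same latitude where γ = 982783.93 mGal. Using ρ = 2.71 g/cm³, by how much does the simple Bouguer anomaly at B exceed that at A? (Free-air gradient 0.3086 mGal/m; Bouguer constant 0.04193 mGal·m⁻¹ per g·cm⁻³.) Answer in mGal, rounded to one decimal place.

Δg_SB(A) = 982551.21 − 982783.93 + 0.3086×1057.7 − 0.04193×2.71×1057.7 = -26.50 mGal
Δg_SB(B) = 982734.04 − 982783.93 + 0.3086×789.8 − 0.04193×2.71×789.8 = 104.10 mGal
Difference = 104.10 − (-26.50) = 130.60 mGal

130.6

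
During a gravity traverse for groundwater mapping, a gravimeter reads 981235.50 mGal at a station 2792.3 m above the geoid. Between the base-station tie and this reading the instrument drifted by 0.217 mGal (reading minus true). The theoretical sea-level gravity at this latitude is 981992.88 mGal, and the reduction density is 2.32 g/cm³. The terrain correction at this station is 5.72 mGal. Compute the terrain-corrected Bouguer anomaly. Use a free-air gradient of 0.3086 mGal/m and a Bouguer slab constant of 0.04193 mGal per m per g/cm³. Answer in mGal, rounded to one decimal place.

-161.8

Drift-corrected reading = 981235.50 − (0.217) = 981235.283 mGal
Free-air correction = 0.3086 × 2792.3 = 861.70 mGal
Free-air anomaly = 981235.283 − 981992.88 + (861.70) = 104.103 mGal
Bouguer slab correction = 0.04193 × 2.32 × 2792.3 = 271.63 mGal
Simple Bouguer anomaly = 104.103 − (271.63) = -167.527 mGal
Complete Bouguer anomaly = -167.527 + 5.72 = -161.807 mGal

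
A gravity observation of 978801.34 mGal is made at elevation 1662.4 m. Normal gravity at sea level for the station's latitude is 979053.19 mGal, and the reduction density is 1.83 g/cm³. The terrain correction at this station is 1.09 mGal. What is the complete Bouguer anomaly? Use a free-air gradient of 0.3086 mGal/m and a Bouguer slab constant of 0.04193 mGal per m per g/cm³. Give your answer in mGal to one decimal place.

Free-air correction = 0.3086 × 1662.4 = 513.02 mGal
Free-air anomaly = 978801.34 − 979053.19 + (513.02) = 261.17 mGal
Bouguer slab correction = 0.04193 × 1.83 × 1662.4 = 127.56 mGal
Simple Bouguer anomaly = 261.17 − (127.56) = 133.61 mGal
Complete Bouguer anomaly = 133.61 + 1.09 = 134.70 mGal

134.7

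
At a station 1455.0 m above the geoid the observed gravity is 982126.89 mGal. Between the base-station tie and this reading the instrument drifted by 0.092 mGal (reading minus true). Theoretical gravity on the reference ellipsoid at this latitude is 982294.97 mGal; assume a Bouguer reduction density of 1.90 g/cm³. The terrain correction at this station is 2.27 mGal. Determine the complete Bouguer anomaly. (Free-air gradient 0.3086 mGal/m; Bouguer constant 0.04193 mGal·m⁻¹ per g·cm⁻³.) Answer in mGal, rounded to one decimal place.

167.2

Drift-corrected reading = 982126.89 − (0.092) = 982126.798 mGal
Free-air correction = 0.3086 × 1455.0 = 449.01 mGal
Free-air anomaly = 982126.798 − 982294.97 + (449.01) = 280.838 mGal
Bouguer slab correction = 0.04193 × 1.90 × 1455.0 = 115.92 mGal
Simple Bouguer anomaly = 280.838 − (115.92) = 164.918 mGal
Complete Bouguer anomaly = 164.918 + 2.27 = 167.188 mGal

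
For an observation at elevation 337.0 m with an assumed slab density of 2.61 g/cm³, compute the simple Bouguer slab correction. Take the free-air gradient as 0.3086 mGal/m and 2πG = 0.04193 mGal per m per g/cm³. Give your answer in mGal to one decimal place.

Bouguer slab correction = 0.04193 × 2.61 × 337.0 = 36.9 mGal

36.9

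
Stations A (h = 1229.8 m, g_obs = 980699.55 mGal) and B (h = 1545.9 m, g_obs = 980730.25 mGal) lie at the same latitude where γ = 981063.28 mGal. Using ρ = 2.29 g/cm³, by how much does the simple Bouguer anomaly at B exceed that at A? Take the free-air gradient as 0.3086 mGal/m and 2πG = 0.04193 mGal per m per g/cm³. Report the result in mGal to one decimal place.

97.9

Δg_SB(A) = 980699.55 − 981063.28 + 0.3086×1229.8 − 0.04193×2.29×1229.8 = -102.30 mGal
Δg_SB(B) = 980730.25 − 981063.28 + 0.3086×1545.9 − 0.04193×2.29×1545.9 = -4.40 mGal
Difference = -4.40 − (-102.30) = 97.90 mGal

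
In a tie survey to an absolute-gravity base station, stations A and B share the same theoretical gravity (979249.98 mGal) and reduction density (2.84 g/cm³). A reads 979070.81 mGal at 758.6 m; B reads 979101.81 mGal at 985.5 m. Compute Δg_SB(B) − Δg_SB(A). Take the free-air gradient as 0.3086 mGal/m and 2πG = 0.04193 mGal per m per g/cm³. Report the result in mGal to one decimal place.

74.0

Δg_SB(A) = 979070.81 − 979249.98 + 0.3086×758.6 − 0.04193×2.84×758.6 = -35.40 mGal
Δg_SB(B) = 979101.81 − 979249.98 + 0.3086×985.5 − 0.04193×2.84×985.5 = 38.60 mGal
Difference = 38.60 − (-35.40) = 74.00 mGal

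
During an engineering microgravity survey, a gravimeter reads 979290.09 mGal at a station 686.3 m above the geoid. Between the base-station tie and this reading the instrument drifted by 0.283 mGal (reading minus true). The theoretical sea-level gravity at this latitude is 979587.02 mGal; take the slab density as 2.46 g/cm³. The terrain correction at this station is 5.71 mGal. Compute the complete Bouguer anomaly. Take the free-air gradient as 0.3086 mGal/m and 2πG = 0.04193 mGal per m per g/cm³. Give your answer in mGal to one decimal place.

Drift-corrected reading = 979290.09 − (0.283) = 979289.807 mGal
Free-air correction = 0.3086 × 686.3 = 211.79 mGal
Free-air anomaly = 979289.807 − 979587.02 + (211.79) = -85.423 mGal
Bouguer slab correction = 0.04193 × 2.46 × 686.3 = 70.79 mGal
Simple Bouguer anomaly = -85.423 − (70.79) = -156.213 mGal
Complete Bouguer anomaly = -156.213 + 5.71 = -150.503 mGal

-150.5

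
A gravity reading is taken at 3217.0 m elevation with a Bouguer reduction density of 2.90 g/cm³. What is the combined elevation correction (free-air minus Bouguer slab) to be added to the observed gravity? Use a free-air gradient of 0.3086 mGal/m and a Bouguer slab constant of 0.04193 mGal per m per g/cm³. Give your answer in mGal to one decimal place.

601.6

Combined gradient = 0.3086 − 0.04193 × 2.90 = 0.1870030 mGal/m
Combined elevation correction = 0.1870030 × 3217.0 = 601.6 mGal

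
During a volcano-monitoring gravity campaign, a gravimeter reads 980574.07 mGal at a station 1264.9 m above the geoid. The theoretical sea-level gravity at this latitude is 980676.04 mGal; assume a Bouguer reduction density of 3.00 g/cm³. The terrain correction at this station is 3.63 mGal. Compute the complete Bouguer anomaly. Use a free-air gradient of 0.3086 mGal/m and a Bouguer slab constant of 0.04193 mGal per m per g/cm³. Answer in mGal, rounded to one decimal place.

132.9

Free-air correction = 0.3086 × 1264.9 = 390.35 mGal
Free-air anomaly = 980574.07 − 980676.04 + (390.35) = 288.38 mGal
Bouguer slab correction = 0.04193 × 3.00 × 1264.9 = 159.11 mGal
Simple Bouguer anomaly = 288.38 − (159.11) = 129.27 mGal
Complete Bouguer anomaly = 129.27 + 3.63 = 132.90 mGal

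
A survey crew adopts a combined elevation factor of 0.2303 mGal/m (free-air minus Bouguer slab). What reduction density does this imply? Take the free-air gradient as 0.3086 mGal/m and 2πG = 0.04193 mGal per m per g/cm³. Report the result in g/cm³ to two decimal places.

1.87

0.2303 = 0.3086 − 0.04193 × ρ
ρ = (0.3086 − 0.2303) / 0.04193 = 1.87 g/cm³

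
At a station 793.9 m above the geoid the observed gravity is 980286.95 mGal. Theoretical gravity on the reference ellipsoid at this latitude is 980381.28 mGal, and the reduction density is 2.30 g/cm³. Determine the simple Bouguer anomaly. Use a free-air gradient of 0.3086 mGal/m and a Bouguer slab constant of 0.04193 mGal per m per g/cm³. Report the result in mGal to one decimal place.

74.1

Free-air correction = 0.3086 × 793.9 = 245.00 mGal
Free-air anomaly = 980286.95 − 980381.28 + (245.00) = 150.67 mGal
Bouguer slab correction = 0.04193 × 2.30 × 793.9 = 76.56 mGal
Simple Bouguer anomaly = 150.67 − (76.56) = 74.11 mGal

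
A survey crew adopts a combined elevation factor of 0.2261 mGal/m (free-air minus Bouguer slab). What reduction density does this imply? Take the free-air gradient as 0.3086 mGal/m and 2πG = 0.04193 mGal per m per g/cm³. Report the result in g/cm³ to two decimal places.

1.97

0.2261 = 0.3086 − 0.04193 × ρ
ρ = (0.3086 − 0.2261) / 0.04193 = 1.97 g/cm³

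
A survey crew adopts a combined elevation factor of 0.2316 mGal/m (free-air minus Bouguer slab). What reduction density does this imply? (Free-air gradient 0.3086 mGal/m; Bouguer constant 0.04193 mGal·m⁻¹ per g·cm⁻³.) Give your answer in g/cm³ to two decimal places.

1.84

0.2316 = 0.3086 − 0.04193 × ρ
ρ = (0.3086 − 0.2316) / 0.04193 = 1.84 g/cm³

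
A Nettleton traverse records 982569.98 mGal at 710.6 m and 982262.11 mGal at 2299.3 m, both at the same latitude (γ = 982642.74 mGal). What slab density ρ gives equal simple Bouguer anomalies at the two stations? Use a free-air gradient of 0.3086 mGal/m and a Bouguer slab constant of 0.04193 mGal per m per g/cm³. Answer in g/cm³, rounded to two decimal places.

Δg_obs = 982262.11 − 982569.98 = -307.87 mGal over Δh = 2299.3 − 710.6 = 1588.7 m
Equal Bouguer anomalies ⇒ Δg_obs + (0.3086 − 0.04193ρ)·Δh = 0
0.3086 − 0.04193ρ = −Δg_obs/Δh = 0.19379
ρ = (0.3086 − 0.19379) / 0.04193 = 2.74 g/cm³

2.74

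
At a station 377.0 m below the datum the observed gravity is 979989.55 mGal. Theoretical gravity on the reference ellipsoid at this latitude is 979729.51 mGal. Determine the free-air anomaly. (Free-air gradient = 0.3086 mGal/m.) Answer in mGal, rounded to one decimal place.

Free-air correction = 0.3086 × -377.0 = -116.34 mGal
Free-air anomaly = 979989.55 − 979729.51 + (-116.34) = 143.70 mGal

143.7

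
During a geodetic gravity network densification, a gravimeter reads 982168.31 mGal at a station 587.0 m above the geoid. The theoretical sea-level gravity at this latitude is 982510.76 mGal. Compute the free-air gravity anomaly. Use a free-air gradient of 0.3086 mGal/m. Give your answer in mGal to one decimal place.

Free-air correction = 0.3086 × 587.0 = 181.15 mGal
Free-air anomaly = 982168.31 − 982510.76 + (181.15) = -161.30 mGal

-161.3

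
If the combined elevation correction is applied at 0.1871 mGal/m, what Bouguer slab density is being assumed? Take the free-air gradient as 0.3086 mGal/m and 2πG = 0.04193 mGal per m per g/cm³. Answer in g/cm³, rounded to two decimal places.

2.90

0.1871 = 0.3086 − 0.04193 × ρ
ρ = (0.3086 − 0.1871) / 0.04193 = 2.90 g/cm³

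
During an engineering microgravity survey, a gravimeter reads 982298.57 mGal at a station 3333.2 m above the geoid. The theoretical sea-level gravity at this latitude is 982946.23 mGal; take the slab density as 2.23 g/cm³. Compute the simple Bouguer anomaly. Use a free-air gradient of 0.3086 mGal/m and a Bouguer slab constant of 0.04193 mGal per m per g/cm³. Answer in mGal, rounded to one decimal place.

69.3

Free-air correction = 0.3086 × 3333.2 = 1028.63 mGal
Free-air anomaly = 982298.57 − 982946.23 + (1028.63) = 380.97 mGal
Bouguer slab correction = 0.04193 × 2.23 × 3333.2 = 311.67 mGal
Simple Bouguer anomaly = 380.97 − (311.67) = 69.30 mGal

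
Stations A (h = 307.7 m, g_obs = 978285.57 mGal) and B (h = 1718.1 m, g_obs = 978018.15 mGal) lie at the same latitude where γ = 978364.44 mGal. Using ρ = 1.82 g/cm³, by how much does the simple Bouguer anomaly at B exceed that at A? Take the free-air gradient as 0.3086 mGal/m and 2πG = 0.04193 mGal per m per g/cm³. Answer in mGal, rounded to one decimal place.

60.2

Δg_SB(A) = 978285.57 − 978364.44 + 0.3086×307.7 − 0.04193×1.82×307.7 = -7.40 mGal
Δg_SB(B) = 978018.15 − 978364.44 + 0.3086×1718.1 − 0.04193×1.82×1718.1 = 52.80 mGal
Difference = 52.80 − (-7.40) = 60.20 mGal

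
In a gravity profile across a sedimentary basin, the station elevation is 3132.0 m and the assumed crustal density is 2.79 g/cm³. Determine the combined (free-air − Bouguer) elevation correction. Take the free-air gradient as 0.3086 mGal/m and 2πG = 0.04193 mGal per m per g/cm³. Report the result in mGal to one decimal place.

Combined gradient = 0.3086 − 0.04193 × 2.79 = 0.1916153 mGal/m
Combined elevation correction = 0.1916153 × 3132.0 = 600.1 mGal

600.1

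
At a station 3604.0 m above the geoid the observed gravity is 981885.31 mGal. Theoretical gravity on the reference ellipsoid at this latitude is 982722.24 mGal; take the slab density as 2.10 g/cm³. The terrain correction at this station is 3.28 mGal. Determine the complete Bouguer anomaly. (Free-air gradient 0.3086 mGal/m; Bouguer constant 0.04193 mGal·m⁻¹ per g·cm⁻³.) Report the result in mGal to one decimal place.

-38.8

Free-air correction = 0.3086 × 3604.0 = 1112.19 mGal
Free-air anomaly = 981885.31 − 982722.24 + (1112.19) = 275.26 mGal
Bouguer slab correction = 0.04193 × 2.10 × 3604.0 = 317.34 mGal
Simple Bouguer anomaly = 275.26 − (317.34) = -42.08 mGal
Complete Bouguer anomaly = -42.08 + 3.28 = -38.80 mGal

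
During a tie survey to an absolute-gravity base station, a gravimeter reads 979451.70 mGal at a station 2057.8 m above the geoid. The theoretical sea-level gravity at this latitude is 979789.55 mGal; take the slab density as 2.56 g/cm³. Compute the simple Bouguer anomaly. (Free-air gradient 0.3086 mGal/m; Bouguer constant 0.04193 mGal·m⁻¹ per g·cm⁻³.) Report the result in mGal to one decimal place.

76.3

Free-air correction = 0.3086 × 2057.8 = 635.04 mGal
Free-air anomaly = 979451.70 − 979789.55 + (635.04) = 297.19 mGal
Bouguer slab correction = 0.04193 × 2.56 × 2057.8 = 220.89 mGal
Simple Bouguer anomaly = 297.19 − (220.89) = 76.30 mGal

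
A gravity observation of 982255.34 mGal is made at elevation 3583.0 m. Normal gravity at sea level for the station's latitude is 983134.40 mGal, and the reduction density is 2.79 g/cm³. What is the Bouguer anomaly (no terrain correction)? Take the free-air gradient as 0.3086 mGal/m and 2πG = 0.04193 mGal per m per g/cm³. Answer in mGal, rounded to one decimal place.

-192.5

Free-air correction = 0.3086 × 3583.0 = 1105.71 mGal
Free-air anomaly = 982255.34 − 983134.40 + (1105.71) = 226.65 mGal
Bouguer slab correction = 0.04193 × 2.79 × 3583.0 = 419.16 mGal
Simple Bouguer anomaly = 226.65 − (419.16) = -192.51 mGal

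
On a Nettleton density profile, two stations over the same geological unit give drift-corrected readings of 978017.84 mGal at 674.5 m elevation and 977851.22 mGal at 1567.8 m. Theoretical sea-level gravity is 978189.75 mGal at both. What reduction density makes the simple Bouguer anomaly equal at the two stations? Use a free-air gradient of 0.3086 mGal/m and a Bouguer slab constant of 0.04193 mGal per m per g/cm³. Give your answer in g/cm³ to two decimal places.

Δg_obs = 977851.22 − 978017.84 = -166.62 mGal over Δh = 1567.8 − 674.5 = 893.3 m
Equal Bouguer anomalies ⇒ Δg_obs + (0.3086 − 0.04193ρ)·Δh = 0
0.3086 − 0.04193ρ = −Δg_obs/Δh = 0.18652
ρ = (0.3086 − 0.18652) / 0.04193 = 2.91 g/cm³

2.91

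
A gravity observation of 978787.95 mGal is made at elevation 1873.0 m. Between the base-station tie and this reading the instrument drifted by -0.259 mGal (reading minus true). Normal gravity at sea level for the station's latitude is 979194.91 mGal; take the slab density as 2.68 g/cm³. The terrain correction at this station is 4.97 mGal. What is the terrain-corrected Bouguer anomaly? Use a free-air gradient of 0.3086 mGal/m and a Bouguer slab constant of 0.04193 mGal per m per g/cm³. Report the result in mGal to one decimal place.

-34.2

Drift-corrected reading = 978787.95 − (-0.259) = 978788.209 mGal
Free-air correction = 0.3086 × 1873.0 = 578.01 mGal
Free-air anomaly = 978788.209 − 979194.91 + (578.01) = 171.309 mGal
Bouguer slab correction = 0.04193 × 2.68 × 1873.0 = 210.47 mGal
Simple Bouguer anomaly = 171.309 − (210.47) = -39.161 mGal
Complete Bouguer anomaly = -39.161 + 4.97 = -34.191 mGal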